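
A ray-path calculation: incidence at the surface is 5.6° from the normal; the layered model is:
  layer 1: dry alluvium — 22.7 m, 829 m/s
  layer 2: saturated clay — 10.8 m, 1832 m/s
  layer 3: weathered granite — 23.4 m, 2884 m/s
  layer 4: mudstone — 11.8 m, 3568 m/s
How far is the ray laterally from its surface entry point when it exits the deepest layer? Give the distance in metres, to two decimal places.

18.52 m

Apply Snell's law at each interface; in layer i the horizontal offset is hᵢ·tan θᵢ.
Layer 1: θ = 5.60°; offset = 22.7·tan 5.60° = 2.2258 m.
Layer 2: sin θ = 1832·sin 5.6°/829 = 0.2156, θ = 12.45°; offset = 10.8·tan 12.45° = 2.3851 m.
Layer 3: sin θ = 2884·sin 5.6°/829 = 0.3395, θ = 19.85°; offset = 23.4·tan 19.85° = 8.4454 m.
Layer 4: sin θ = 3568·sin 5.6°/829 = 0.4200, θ = 24.83°; offset = 11.8·tan 24.83° = 5.4609 m.
Σ offsets = 18.5172 m.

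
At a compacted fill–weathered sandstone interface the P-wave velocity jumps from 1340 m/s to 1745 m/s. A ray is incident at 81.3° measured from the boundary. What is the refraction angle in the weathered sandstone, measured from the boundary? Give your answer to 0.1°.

Angle from the normal: 90° − 81.3° = 8.7°.
Snell's law: sin θ₂ = (V₂/V₁)·sin θ₁ = (1745/1340)·sin 8.7° = 0.1970.
θ₂ = arcsin 0.1970 = 11.36° from the normal.
From the interface: 90° − 11.36° = 78.64°.

78.6°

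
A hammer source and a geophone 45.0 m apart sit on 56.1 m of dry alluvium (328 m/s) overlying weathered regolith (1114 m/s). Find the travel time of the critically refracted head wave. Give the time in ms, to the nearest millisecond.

367 ms

t = x/V₂ + 2h·√(V₂²−V₁²)/(V₁V₂).
√(V₂²−V₁²) = √(1114²−328²) = 1064.6 m/s; delay term = 2·56.1·1064.6/(328·1114) = 0.32691 s.
t = 45.0/1114 + 0.32691 = 0.36730 s.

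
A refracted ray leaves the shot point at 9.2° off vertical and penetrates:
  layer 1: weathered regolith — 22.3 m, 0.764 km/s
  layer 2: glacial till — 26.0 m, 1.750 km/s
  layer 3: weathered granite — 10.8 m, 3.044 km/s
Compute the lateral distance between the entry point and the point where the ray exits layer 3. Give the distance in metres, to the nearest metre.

p = sin θ₁/V₁ = sin 9.2°/0.764 = 2.0927e-01 s/km is conserved through the stack.
Layer 1: θ = 9.20°; offset = 22.3·tan 9.20° = 3.612 m.
Layer 2: sin θ = p·1.750 = 0.3662 → θ = 21.48°; offset = 26.0·tan 21.48° = 10.233 m.
Layer 3: sin θ = p·3.044 = 0.6370 → θ = 39.57°; offset = 10.8·tan 39.57° = 8.925 m.
Summing the layer offsets gives 22.769 m.

23 m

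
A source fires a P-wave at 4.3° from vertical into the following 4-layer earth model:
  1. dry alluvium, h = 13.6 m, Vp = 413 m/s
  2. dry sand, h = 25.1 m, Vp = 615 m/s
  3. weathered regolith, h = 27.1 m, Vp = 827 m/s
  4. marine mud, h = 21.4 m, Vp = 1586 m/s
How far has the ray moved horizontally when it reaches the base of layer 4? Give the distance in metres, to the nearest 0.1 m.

14.4 m

Ray parameter p = sin 4.3° / 413 m/s = 1.8155e-04 s/m.
Layer 1: θ = 4.30°; offset = 13.6·tan 4.30° = 1.023 m.
Layer 2: sin θ = p·615 = 0.1117 → θ = 6.41°; offset = 25.1·tan 6.41° = 2.820 m.
Layer 3: sin θ = p·827 = 0.1501 → θ = 8.63°; offset = 27.1·tan 8.63° = 4.115 m.
Layer 4: sin θ = p·1586 = 0.2879 → θ = 16.73°; offset = 21.4·tan 16.73° = 6.434 m.
Total horizontal offset = 14.392 m.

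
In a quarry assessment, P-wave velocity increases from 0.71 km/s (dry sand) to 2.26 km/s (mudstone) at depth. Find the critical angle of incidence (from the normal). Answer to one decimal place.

18.3°

Critical incidence: sin θ_c = V₁/V₂ = 0.71/2.26 = 0.3142.
θ_c = arcsin 0.3142 = 18.31°.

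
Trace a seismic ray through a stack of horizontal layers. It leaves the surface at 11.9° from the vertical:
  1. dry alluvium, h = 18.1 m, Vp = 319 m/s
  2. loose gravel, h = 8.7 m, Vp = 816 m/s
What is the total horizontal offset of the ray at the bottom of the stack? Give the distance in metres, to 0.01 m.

9.22 m

Ray parameter p = sin 11.9° / 319 m/s = 6.4641e-04 s/m.
Layer 1: θ = 11.90°; offset = 18.1·tan 11.90° = 3.8143 m.
Layer 2: sin θ = p·816 = 0.5275 → θ = 31.83°; offset = 8.7·tan 31.83° = 5.4015 m.
Σ offsets = 9.2158 m.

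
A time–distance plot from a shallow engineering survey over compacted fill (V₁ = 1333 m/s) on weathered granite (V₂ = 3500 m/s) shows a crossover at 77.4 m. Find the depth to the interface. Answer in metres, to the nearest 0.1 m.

h = (x_cross/2)·√((V₂−V₁)/(V₂+V₁)).
(V₂−V₁)/(V₂+V₁) = (3500−1333)/(3500+1333) = 0.4484; √ = 0.6696.
h = (77.4/2)·0.6696 = 25.91 m.

25.9 m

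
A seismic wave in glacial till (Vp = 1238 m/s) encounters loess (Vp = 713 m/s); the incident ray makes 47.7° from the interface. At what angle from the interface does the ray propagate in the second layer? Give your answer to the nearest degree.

Convert to the normal: θ₁ = 90° − 47.7° = 42.3°.
sin θ₁/V₁ = sin θ₂/V₂ ⇒ sin θ₂ = 713·sin 42.3°/1238 = 713·0.6730/1238 = 0.3876.
θ₂ = sin⁻¹(0.3876) = 22.81° (from vertical).
From the interface: 90° − 22.81° = 67.19°.

67°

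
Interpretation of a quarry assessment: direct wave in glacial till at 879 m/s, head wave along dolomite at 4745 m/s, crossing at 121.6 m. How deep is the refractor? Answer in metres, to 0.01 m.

h = (x_cross/2)·√((V₂−V₁)/(V₂+V₁)).
(V₂−V₁)/(V₂+V₁) = (4745−879)/(4745+879) = 0.6874; √ = 0.8291.
h = (121.6/2)·0.8291 = 50.41 m.

50.41 m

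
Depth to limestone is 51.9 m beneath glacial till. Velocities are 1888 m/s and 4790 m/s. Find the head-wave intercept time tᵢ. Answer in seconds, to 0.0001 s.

tᵢ = 2h·√(V₂²−V₁²)/(V₁V₂).
√(V₂²−V₁²) = √(4790²−1888²) = 4402.2 m/s.
tᵢ = 2·51.9·4402.2/(1888·4790) = 0.05053 s.

0.0505 s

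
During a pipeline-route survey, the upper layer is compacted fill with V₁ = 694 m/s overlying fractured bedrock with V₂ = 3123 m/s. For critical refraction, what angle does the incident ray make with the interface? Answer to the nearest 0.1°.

77.2°

At critical incidence the refracted ray runs along the interface (θ₂ = 90°), so sin θ_c = V₁/V₂.
θ_c = arcsin(694/3123) = arcsin 0.2222 = 12.84°.
Measured from the interface: 90° − 12.84° = 77.16°.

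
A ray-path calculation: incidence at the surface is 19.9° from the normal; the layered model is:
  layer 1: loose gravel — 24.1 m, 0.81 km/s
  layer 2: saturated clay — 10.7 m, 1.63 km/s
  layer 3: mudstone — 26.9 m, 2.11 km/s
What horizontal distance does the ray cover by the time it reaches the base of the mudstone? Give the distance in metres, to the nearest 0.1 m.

70.4 m

Ray parameter p = sin 19.9° / 0.81 km/s = 4.2022e-01 s/km.
Layer 1: θ = 19.90°; offset = 24.1·tan 19.90° = 8.724 m.
Layer 2: sin θ = p·1.63 = 0.6850 → θ = 43.23°; offset = 10.7·tan 43.23° = 10.059 m.
Layer 3: sin θ = p·2.11 = 0.8867 → θ = 62.46°; offset = 26.9·tan 62.46° = 51.581 m.
Σ offsets = 70.364 m.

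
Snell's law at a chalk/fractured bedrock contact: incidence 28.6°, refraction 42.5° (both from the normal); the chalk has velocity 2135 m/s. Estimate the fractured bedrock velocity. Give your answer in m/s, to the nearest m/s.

3013 m/s

Snell's law: sin 28.6°/V₁ = sin 42.5°/V₂.
V₂ = V₁·sin 42.5°/sin 28.6° = 2135 × 1.4113 = 3013.18 m/s.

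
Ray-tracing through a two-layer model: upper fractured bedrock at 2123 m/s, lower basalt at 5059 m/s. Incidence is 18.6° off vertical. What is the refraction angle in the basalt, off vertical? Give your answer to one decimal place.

49.5°

Snell's law: sin θ₂ = (V₂/V₁)·sin θ₁ = (5059/2123)·sin 18.6° = 0.7601.
θ₂ = arcsin 0.7601 = 49.47° from the normal.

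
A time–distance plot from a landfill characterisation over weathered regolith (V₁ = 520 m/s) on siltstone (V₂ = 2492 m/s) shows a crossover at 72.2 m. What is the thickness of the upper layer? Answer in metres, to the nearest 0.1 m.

h = (x_cross/2)·√((V₂−V₁)/(V₂+V₁)).
(V₂−V₁)/(V₂+V₁) = (2492−520)/(2492+520) = 0.6547; √ = 0.8091.
h = (72.2/2)·0.8091 = 29.21 m.

29.2 m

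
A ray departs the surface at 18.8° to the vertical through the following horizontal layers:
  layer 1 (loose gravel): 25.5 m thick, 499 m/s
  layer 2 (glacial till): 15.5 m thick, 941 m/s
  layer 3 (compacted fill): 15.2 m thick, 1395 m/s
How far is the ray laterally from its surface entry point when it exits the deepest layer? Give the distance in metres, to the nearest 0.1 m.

Apply Snell's law at each interface; in layer i the horizontal offset is hᵢ·tan θᵢ.
Layer 1: θ = 18.80°; offset = 25.5·tan 18.80° = 8.681 m.
Layer 2: sin θ = 941·sin 18.8°/499 = 0.6077, θ = 37.42°; offset = 15.5·tan 37.42° = 11.861 m.
Layer 3: sin θ = 1395·sin 18.8°/499 = 0.9009, θ = 64.28°; offset = 15.2·tan 64.28° = 31.555 m.
Total horizontal offset = 52.097 m.

52.1 m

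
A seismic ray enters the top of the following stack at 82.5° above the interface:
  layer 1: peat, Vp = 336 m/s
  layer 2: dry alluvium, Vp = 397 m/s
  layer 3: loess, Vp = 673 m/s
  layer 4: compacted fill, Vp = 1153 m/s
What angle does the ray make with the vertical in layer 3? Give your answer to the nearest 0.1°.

From the normal: θ₁ = 90° − 82.5° = 7.5°.
Ray parameter p = sin 7.5° / 336 = 3.8847e-04 s/m.
sin θ_3 = p·V_3 = 3.8847e-04 × 673 = 0.2614.
θ_3 = arcsin 0.2614 = 15.16°.

15.2°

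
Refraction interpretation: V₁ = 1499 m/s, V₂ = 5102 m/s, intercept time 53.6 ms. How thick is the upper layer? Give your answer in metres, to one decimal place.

42.0 m

h = tᵢ·V₁·V₂ / (2·√(V₂²−V₁²)).
√(V₂²−V₁²) = √(5102² − 1499²) = 4876.8 m/s.
h = 0.0536 s × 1499 × 5102 / (2 × 4876.8) = 42.03 m.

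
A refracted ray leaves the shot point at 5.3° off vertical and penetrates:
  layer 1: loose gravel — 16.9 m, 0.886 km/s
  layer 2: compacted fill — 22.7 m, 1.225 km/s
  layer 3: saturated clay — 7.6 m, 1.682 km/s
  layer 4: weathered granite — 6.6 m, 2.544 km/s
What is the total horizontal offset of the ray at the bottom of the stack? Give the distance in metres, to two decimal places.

Apply Snell's law at each interface; in layer i the horizontal offset is hᵢ·tan θᵢ.
Layer 1: θ = 5.30°; offset = 16.9·tan 5.30° = 1.5678 m.
Layer 2: sin θ = 1.225·sin 5.3°/0.886 = 0.1277, θ = 7.34°; offset = 22.7·tan 7.34° = 2.9230 m.
Layer 3: sin θ = 1.682·sin 5.3°/0.886 = 0.1754, θ = 10.10°; offset = 7.6·tan 10.10° = 1.3537 m.
Layer 4: sin θ = 2.544·sin 5.3°/0.886 = 0.2652, θ = 15.38°; offset = 6.6·tan 15.38° = 1.8155 m.
Summing the layer offsets gives 7.6600 m.

7.66 m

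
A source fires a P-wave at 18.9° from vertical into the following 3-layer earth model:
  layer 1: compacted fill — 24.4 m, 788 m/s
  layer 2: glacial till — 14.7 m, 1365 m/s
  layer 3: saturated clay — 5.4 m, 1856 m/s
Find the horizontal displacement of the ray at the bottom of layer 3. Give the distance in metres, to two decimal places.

Ray parameter p = sin 18.9° / 788 m/s = 4.1106e-04 s/m.
Layer 1: θ = 18.90°; offset = 24.4·tan 18.90° = 8.3540 m.
Layer 2: sin θ = p·1365 = 0.5611 → θ = 34.13°; offset = 14.7·tan 34.13° = 9.9646 m.
Layer 3: sin θ = p·1856 = 0.7629 → θ = 49.72°; offset = 5.4·tan 49.72° = 6.3727 m.
Summing the layer offsets gives 24.6913 m.

24.69 m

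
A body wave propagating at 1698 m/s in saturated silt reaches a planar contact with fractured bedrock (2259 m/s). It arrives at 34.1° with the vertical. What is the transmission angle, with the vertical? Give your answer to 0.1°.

Snell's law: sin θ₂ = (V₂/V₁)·sin θ₁ = (2259/1698)·sin 34.1° = 0.7459.
θ₂ = sin⁻¹(0.7459) = 48.23° (from vertical).

48.2°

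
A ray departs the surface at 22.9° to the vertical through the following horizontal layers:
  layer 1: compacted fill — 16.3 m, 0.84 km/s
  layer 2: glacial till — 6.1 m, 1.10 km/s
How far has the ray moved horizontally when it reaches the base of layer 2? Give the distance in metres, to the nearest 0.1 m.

Ray parameter p = sin 22.9° / 0.84 km/s = 4.6324e-01 s/km.
Layer 1: θ = 22.90°; offset = 16.3·tan 22.90° = 6.885 m.
Layer 2: sin θ = p·1.10 = 0.5096 → θ = 30.63°; offset = 6.1·tan 30.63° = 3.613 m.
Total horizontal offset = 10.498 m.

10.5 m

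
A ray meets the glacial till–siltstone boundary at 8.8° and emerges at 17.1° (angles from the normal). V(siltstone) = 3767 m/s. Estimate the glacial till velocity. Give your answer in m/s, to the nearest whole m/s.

1960 m/s

Snell's law: sin 8.8°/V₁ = sin 17.1°/V₂.
V₁ = V₂·sin 8.8°/sin 17.1° = 3767 × 0.5203 = 1959.93 m/s.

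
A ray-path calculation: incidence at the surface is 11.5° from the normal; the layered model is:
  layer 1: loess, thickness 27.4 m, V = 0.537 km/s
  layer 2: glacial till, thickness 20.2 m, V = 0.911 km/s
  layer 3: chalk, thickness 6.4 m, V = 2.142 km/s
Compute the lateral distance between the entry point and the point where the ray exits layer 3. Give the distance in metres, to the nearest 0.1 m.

21.2 m

Apply Snell's law at each interface; in layer i the horizontal offset is hᵢ·tan θᵢ.
Layer 1: θ = 11.50°; offset = 27.4·tan 11.50° = 5.575 m.
Layer 2: sin θ = 0.911·sin 11.5°/0.537 = 0.3382, θ = 19.77°; offset = 20.2·tan 19.77° = 7.260 m.
Layer 3: sin θ = 2.142·sin 11.5°/0.537 = 0.7952, θ = 52.68°; offset = 6.4·tan 52.68° = 8.395 m.
Σ offsets = 21.229 m.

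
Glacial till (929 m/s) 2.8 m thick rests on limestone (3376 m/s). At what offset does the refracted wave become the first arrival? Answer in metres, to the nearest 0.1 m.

θ_c = arcsin(929/3376) = 15.97°, so cos θ_c = 0.9614 and tᵢ = 2h cos θ_c/V₁ = 0.0058 s.
At crossover x/V₁ = x/V₂ + tᵢ ⇒ x = tᵢ/(1/V₁ − 1/V₂) = 0.00580/(1.0764e-03 − 2.9621e-04) = 7.43 m.

7.4 m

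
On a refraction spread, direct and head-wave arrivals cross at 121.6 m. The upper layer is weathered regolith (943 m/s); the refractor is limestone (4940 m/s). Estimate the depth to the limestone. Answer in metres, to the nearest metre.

50 m

x_cross = 2h·√((V₂+V₁)/(V₂−V₁)) → h = x_cross / (2·√((V₂+V₁)/(V₂−V₁))).
√((V₂+V₁)/(V₂−V₁)) = √((4940+943)/(4940−943)) = 1.2132.
h = 121.6 / (2·1.2132) = 50.12 m.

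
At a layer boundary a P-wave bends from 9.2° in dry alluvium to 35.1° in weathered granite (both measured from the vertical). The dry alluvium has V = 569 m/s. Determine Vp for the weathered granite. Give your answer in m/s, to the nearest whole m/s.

sin 9.2° = 0.1599; sin 35.1° = 0.5750.
V₂ = V₁·(sin θ₂/sin θ₁) = 569·(0.5750/0.1599) = 2046.38 m/s.

2046 m/s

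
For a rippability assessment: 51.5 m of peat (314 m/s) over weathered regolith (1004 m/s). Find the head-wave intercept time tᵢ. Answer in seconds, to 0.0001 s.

θ_c = arcsin(V₁/V₂) = arcsin(314/1004) = 18.22°; cos θ_c = 0.9498.
tᵢ = 2h·cos θ_c / V₁ = 2·51.5·0.9498 / 314 = 0.31157 s.

0.3116 s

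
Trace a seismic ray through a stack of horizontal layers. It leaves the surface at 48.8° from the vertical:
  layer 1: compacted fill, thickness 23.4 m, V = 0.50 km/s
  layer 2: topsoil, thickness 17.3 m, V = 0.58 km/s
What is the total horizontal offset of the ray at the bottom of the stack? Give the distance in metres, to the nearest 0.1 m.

Apply Snell's law at each interface; in layer i the horizontal offset is hᵢ·tan θᵢ.
Layer 1: θ = 48.80°; offset = 23.4·tan 48.80° = 26.730 m.
Layer 2: sin θ = 0.58·sin 48.8°/0.50 = 0.8728, θ = 60.79°; offset = 17.3·tan 60.79° = 30.937 m.
Σ offsets = 57.666 m.

57.7 m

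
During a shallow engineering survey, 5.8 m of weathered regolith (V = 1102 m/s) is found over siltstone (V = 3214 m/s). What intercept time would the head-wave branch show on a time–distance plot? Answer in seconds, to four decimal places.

0.0099 s

tᵢ = 2h·√(V₂²−V₁²)/(V₁V₂).
√(V₂²−V₁²) = √(3214²−1102²) = 3019.2 m/s.
tᵢ = 2·5.8·3019.2/(1102·3214) = 0.00989 s.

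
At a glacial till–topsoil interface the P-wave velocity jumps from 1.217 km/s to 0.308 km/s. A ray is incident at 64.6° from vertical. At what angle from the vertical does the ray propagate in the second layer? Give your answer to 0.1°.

13.2°

sin θ₁/V₁ = sin θ₂/V₂ ⇒ sin θ₂ = 0.308·sin 64.6°/1.217 = 0.308·0.9033/1.217 = 0.2286.
θ₂ = arcsin 0.2286 = 13.22° from the normal.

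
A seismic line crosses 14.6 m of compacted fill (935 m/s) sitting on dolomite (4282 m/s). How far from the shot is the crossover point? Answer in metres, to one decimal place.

x_cross = 2h·√((V₂+V₁)/(V₂−V₁)).
(V₂+V₁)/(V₂−V₁) = (4282+935)/(4282−935) = 1.5587; √ = 1.2485.
x_cross = 2·14.6·1.2485 = 36.46 m.

36.5 m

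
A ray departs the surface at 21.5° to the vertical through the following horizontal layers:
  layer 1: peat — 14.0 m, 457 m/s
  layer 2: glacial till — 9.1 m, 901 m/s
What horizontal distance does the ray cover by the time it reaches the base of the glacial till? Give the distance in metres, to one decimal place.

Apply Snell's law at each interface; in layer i the horizontal offset is hᵢ·tan θᵢ.
Layer 1: θ = 21.50°; offset = 14.0·tan 21.50° = 5.515 m.
Layer 2: sin θ = 901·sin 21.5°/457 = 0.7226, θ = 46.27°; offset = 9.1·tan 46.27° = 9.512 m.
Summing the layer offsets gives 15.027 m.

15.0 m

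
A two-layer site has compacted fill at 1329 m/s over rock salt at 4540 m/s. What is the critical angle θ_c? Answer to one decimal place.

At critical incidence the refracted ray runs along the interface (θ₂ = 90°), so sin θ_c = V₁/V₂.
θ_c = arcsin(1329/4540) = arcsin 0.2927 = 17.02°.

17.0°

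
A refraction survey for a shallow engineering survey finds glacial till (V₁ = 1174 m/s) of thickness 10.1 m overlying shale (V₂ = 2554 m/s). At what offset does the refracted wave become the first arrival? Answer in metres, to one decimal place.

33.2 m

x_cross = 2h·√((V₂+V₁)/(V₂−V₁)).
(V₂+V₁)/(V₂−V₁) = (2554+1174)/(2554−1174) = 2.7014; √ = 1.6436.
x_cross = 2·10.1·1.6436 = 33.20 m.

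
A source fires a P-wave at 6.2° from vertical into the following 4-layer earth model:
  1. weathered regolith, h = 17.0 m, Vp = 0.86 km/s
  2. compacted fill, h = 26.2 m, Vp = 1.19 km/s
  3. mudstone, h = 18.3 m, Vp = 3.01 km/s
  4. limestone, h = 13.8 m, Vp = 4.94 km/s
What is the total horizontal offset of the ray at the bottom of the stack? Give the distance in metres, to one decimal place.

24.2 m

Ray parameter p = sin 6.2° / 0.86 km/s = 1.2558e-01 s/km.
Layer 1: θ = 6.20°; offset = 17.0·tan 6.20° = 1.847 m.
Layer 2: sin θ = p·1.19 = 0.1494 → θ = 8.59°; offset = 26.2·tan 8.59° = 3.960 m.
Layer 3: sin θ = p·3.01 = 0.3780 → θ = 22.21°; offset = 18.3·tan 22.21° = 7.472 m.
Layer 4: sin θ = p·4.94 = 0.6204 → θ = 38.34°; offset = 13.8·tan 38.34° = 10.915 m.
Total horizontal offset = 24.194 m.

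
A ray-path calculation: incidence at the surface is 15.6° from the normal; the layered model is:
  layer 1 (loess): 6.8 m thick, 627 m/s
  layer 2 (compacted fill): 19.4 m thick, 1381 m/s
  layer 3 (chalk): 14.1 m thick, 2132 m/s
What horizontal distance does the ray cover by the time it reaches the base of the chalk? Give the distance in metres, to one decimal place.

48.0 m

Ray parameter p = sin 15.6° / 627 m/s = 4.2890e-04 s/m.
Layer 1: θ = 15.60°; offset = 6.8·tan 15.60° = 1.899 m.
Layer 2: sin θ = p·1381 = 0.5923 → θ = 36.32°; offset = 19.4·tan 36.32° = 14.262 m.
Layer 3: sin θ = p·2132 = 0.9144 → θ = 66.12°; offset = 14.1·tan 66.12° = 31.852 m.
Summing the layer offsets gives 48.013 m.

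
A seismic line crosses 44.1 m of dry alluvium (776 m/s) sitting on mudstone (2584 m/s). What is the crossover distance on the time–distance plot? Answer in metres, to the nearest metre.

x_cross = 2h·√((V₂+V₁)/(V₂−V₁)).
(V₂+V₁)/(V₂−V₁) = (2584+776)/(2584−776) = 1.8584; √ = 1.3632.
x_cross = 2·44.1·1.3632 = 120.24 m.

120 m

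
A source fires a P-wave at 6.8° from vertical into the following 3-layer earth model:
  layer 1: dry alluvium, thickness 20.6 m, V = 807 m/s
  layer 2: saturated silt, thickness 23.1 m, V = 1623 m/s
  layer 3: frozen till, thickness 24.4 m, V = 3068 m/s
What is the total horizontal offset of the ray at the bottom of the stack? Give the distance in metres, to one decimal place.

Apply Snell's law at each interface; in layer i the horizontal offset is hᵢ·tan θᵢ.
Layer 1: θ = 6.80°; offset = 20.6·tan 6.80° = 2.456 m.
Layer 2: sin θ = 1623·sin 6.8°/807 = 0.2381, θ = 13.78°; offset = 23.1·tan 13.78° = 5.664 m.
Layer 3: sin θ = 3068·sin 6.8°/807 = 0.4501, θ = 26.75°; offset = 24.4·tan 26.75° = 12.300 m.
Summing the layer offsets gives 20.420 m.

20.4 m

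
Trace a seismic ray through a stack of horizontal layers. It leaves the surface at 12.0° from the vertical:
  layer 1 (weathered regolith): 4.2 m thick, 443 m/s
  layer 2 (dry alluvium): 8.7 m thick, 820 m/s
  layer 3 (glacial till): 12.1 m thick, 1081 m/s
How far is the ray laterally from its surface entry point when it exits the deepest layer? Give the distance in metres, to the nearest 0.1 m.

Apply Snell's law at each interface; in layer i the horizontal offset is hᵢ·tan θᵢ.
Layer 1: θ = 12.00°; offset = 4.2·tan 12.00° = 0.893 m.
Layer 2: sin θ = 820·sin 12.0°/443 = 0.3848, θ = 22.63°; offset = 8.7·tan 22.63° = 3.628 m.
Layer 3: sin θ = 1081·sin 12.0°/443 = 0.5073, θ = 30.49°; offset = 12.1·tan 30.49° = 7.124 m.
Σ offsets = 11.644 m.

11.6 m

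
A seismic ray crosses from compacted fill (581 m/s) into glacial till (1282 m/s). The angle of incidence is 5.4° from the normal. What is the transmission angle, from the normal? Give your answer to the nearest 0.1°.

12.0°

sin θ₁/V₁ = sin θ₂/V₂ ⇒ sin θ₂ = 1282·sin 5.4°/581 = 1282·0.0941/581 = 0.2077.
θ₂ = sin⁻¹(0.2077) = 11.98° (from vertical).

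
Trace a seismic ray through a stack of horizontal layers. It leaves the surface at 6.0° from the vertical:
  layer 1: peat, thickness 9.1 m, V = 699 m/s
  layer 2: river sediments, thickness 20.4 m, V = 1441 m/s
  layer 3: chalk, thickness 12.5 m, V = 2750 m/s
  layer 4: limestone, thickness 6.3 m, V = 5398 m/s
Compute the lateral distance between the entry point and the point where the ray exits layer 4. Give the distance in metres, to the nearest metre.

Apply Snell's law at each interface; in layer i the horizontal offset is hᵢ·tan θᵢ.
Layer 1: θ = 6.00°; offset = 9.1·tan 6.00° = 0.956 m.
Layer 2: sin θ = 1441·sin 6.0°/699 = 0.2155, θ = 12.44°; offset = 20.4·tan 12.44° = 4.502 m.
Layer 3: sin θ = 2750·sin 6.0°/699 = 0.4112, θ = 24.28°; offset = 12.5·tan 24.28° = 5.639 m.
Layer 4: sin θ = 5398·sin 6.0°/699 = 0.8072, θ = 53.82°; offset = 6.3·tan 53.82° = 8.616 m.
Σ offsets = 19.713 m.

20 m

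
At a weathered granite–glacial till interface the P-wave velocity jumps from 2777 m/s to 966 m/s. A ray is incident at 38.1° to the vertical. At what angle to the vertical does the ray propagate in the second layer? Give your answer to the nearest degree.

12°

sin θ₁/V₁ = sin θ₂/V₂ ⇒ sin θ₂ = 966·sin 38.1°/2777 = 966·0.6170/2777 = 0.2146.
θ₂ = arcsin 0.2146 = 12.39° from the normal.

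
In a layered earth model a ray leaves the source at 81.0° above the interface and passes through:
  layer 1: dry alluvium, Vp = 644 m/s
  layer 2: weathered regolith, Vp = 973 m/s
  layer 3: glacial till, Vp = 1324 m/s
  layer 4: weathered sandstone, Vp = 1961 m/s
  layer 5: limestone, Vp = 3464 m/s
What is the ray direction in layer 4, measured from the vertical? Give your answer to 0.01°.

From the normal: θ₁ = 90° − 81.0° = 9.0°.
Ray parameter p = sin 9.0° / 644 = 2.4291e-04 s/m.
sin θ_4 = p·V_4 = 2.4291e-04 × 1961 = 0.4763.
θ_4 = arcsin 0.4763 = 28.45°.

28.45°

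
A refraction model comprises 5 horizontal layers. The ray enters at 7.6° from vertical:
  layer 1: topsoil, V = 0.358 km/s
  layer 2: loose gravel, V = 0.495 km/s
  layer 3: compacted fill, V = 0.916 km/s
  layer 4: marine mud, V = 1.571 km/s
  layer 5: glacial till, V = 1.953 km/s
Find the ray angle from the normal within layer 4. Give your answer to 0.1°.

Ray parameter p = sin 7.6° / 0.358 = 3.6943e-01 s/km.
sin θ_4 = p·V_4 = 3.6943e-01 × 1.571 = 0.5804.
θ_4 = arcsin 0.5804 = 35.48°.

35.5°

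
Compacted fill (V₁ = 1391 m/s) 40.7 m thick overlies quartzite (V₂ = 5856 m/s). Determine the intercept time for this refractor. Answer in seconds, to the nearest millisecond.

0.057 s

θ_c = arcsin(V₁/V₂) = arcsin(1391/5856) = 13.74°; cos θ_c = 0.9714.
tᵢ = 2h·cos θ_c / V₁ = 2·40.7·0.9714 / 1391 = 0.05684 s.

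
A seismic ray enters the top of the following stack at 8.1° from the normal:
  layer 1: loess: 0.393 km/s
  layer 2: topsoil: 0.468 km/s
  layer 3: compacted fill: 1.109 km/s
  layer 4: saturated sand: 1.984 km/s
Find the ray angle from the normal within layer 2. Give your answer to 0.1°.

9.7°

Ray parameter p = sin 8.1° / 0.393 = 3.5853e-01 s/km.
sin θ_2 = p·V_2 = 3.5853e-01 × 0.468 = 0.1678.
θ_2 = 9.66° from the vertical.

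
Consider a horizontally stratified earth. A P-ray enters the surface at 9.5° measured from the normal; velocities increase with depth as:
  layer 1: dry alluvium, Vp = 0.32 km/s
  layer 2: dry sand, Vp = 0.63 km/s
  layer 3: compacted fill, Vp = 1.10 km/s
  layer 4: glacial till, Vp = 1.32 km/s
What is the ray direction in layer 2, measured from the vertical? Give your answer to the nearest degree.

19°

Ray parameter p = sin 9.5° / 0.32 = 5.1577e-01 s/km.
sin θ_2 = p·V_2 = 5.1577e-01 × 0.63 = 0.3249.
θ_2 = 18.96° from the vertical.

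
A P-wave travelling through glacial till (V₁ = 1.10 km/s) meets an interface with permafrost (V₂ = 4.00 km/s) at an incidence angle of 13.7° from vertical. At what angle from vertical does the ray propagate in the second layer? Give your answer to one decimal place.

sin θ₁/V₁ = sin θ₂/V₂ ⇒ sin θ₂ = 4.00·sin 13.7°/1.10 = 4.00·0.2368/1.10 = 0.8612.
θ₂ = sin⁻¹(0.8612) = 59.45° (from vertical).

59.5°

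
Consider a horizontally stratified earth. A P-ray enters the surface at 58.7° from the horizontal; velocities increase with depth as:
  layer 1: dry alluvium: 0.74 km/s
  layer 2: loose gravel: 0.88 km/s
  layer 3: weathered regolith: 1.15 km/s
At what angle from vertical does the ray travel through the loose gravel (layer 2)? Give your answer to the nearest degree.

38°

From the normal: θ₁ = 90° − 58.7° = 31.3°.
Ray parameter p = sin 31.3° / 0.74 = 7.0205e-01 s/km.
sin θ_2 = p·V_2 = 7.0205e-01 × 0.88 = 0.6178.
θ_2 = 38.16° from the vertical.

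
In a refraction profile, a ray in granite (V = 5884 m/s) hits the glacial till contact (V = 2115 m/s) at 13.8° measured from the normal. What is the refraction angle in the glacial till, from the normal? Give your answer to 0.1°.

4.9°

Snell's law: sin θ₂ = (V₂/V₁)·sin θ₁ = (2115/5884)·sin 13.8° = 0.0857.
θ₂ = sin⁻¹(0.0857) = 4.92° (from vertical).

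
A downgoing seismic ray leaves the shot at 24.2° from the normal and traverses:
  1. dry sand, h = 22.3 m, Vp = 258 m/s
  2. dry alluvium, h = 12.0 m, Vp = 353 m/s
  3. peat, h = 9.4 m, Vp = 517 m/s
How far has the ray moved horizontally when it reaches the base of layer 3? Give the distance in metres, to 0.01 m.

31.69 m

p = sin θ₁/V₁ = sin 24.2°/258 = 1.5888e-03 s/m is conserved through the stack.
Layer 1: θ = 24.20°; offset = 22.3·tan 24.20° = 10.0220 m.
Layer 2: sin θ = p·353 = 0.5609 → θ = 34.12°; offset = 12.0·tan 34.12° = 8.1294 m.
Layer 3: sin θ = p·517 = 0.8214 → θ = 55.23°; offset = 9.4·tan 55.23° = 13.5393 m.
Total horizontal offset = 31.6907 m.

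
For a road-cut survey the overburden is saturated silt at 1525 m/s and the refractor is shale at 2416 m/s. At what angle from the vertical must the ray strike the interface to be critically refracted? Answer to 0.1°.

39.1°

At critical incidence the refracted ray runs along the interface (θ₂ = 90°), so sin θ_c = V₁/V₂.
θ_c = arcsin(1525/2416) = arcsin 0.6312 = 39.14°.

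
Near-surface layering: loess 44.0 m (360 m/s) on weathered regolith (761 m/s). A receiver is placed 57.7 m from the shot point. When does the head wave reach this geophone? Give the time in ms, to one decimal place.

291.2 ms

t = x/V₂ + 2h·√(V₂²−V₁²)/(V₁V₂).
√(V₂²−V₁²) = √(761²−360²) = 670.5 m/s; delay term = 2·44.0·670.5/(360·761) = 0.21536 s.
t = 57.7/761 + 0.21536 = 0.29118 s.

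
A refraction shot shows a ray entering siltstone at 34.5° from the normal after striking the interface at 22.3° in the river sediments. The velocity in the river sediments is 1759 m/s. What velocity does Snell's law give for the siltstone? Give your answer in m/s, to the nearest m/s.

Snell's law: sin 22.3°/V₁ = sin 34.5°/V₂.
V₂ = V₁·sin 34.5°/sin 22.3° = 1759 × 1.4927 = 2625.62 m/s.

2626 m/s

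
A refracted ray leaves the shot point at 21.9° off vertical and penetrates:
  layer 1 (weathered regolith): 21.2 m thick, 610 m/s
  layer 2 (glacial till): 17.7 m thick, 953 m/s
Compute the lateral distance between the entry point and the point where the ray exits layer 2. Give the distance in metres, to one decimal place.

21.2 m

Ray parameter p = sin 21.9° / 610 m/s = 6.1146e-04 s/m.
Layer 1: θ = 21.90°; offset = 21.2·tan 21.90° = 8.522 m.
Layer 2: sin θ = p·953 = 0.5827 → θ = 35.64°; offset = 17.7·tan 35.64° = 12.692 m.
Summing the layer offsets gives 21.214 m.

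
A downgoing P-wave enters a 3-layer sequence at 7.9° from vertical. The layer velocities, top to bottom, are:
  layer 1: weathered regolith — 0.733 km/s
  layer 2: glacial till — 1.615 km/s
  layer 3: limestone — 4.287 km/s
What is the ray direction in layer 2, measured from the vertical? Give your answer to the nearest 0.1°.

17.6°

Snell's law across each interface conserves sin θ / V, so sin θ_2 = V_2·sin θ₁/V₁.
sin θ_2 = 1.615 × sin 7.9° / 0.733 = 0.3028.
θ_2 = arcsin 0.3028 = 17.63°.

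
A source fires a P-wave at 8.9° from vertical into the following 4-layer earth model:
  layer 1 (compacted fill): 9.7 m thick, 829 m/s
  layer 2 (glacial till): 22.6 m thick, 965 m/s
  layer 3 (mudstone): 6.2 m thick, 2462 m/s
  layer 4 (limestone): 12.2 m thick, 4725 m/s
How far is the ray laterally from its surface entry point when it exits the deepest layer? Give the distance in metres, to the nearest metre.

32 m

p = sin θ₁/V₁ = sin 8.9°/829 = 1.8662e-04 s/m is conserved through the stack.
Layer 1: θ = 8.90°; offset = 9.7·tan 8.90° = 1.519 m.
Layer 2: sin θ = p·965 = 0.1801 → θ = 10.38°; offset = 22.6·tan 10.38° = 4.138 m.
Layer 3: sin θ = p·2462 = 0.4595 → θ = 27.35°; offset = 6.2·tan 27.35° = 3.207 m.
Layer 4: sin θ = p·4725 = 0.8818 → θ = 61.86°; offset = 12.2·tan 61.86° = 22.810 m.
Total horizontal offset = 31.674 m.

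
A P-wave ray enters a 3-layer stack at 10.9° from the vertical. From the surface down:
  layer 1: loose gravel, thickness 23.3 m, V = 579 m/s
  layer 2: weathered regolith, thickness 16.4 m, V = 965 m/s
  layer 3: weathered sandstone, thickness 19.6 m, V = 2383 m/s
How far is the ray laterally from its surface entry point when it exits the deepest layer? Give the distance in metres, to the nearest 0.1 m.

Apply Snell's law at each interface; in layer i the horizontal offset is hᵢ·tan θᵢ.
Layer 1: θ = 10.90°; offset = 23.3·tan 10.90° = 4.487 m.
Layer 2: sin θ = 965·sin 10.9°/579 = 0.3152, θ = 18.37°; offset = 16.4·tan 18.37° = 5.446 m.
Layer 3: sin θ = 2383·sin 10.9°/579 = 0.7783, θ = 51.10°; offset = 19.6·tan 51.10° = 24.292 m.
Σ offsets = 34.225 m.

34.2 m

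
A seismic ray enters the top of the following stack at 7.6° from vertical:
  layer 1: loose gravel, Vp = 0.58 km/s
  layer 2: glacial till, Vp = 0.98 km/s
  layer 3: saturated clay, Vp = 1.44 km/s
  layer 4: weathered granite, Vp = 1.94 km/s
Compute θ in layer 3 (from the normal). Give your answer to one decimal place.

Snell's law across each interface conserves sin θ / V, so sin θ_3 = V_3·sin θ₁/V₁.
sin θ_3 = 1.44 × sin 7.6° / 0.58 = 0.3284.
θ_3 = 19.17° from the vertical.

19.2°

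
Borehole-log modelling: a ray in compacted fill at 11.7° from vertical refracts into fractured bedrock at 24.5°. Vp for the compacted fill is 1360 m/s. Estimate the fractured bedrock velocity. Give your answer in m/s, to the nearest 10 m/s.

sin 11.7° = 0.2028; sin 24.5° = 0.4147.
V₂ = V₁·(sin θ₂/sin θ₁) = 1360·(0.4147/0.2028) = 2781.15 m/s.

2780 m/s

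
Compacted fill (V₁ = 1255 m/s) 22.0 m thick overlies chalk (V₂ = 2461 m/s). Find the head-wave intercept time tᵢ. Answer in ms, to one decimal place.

30.2 ms

θ_c = arcsin(V₁/V₂) = arcsin(1255/2461) = 30.66°; cos θ_c = 0.8602.
tᵢ = 2h·cos θ_c / V₁ = 2·22.0·0.8602 / 1255 = 0.03016 s.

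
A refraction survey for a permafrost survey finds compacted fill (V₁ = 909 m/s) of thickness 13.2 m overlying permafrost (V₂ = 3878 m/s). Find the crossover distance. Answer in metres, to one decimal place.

θ_c = arcsin(909/3878) = 13.56°, so cos θ_c = 0.9721 and tᵢ = 2h cos θ_c/V₁ = 0.0282 s.
At crossover x/V₁ = x/V₂ + tᵢ ⇒ x = tᵢ/(1/V₁ − 1/V₂) = 0.02823/(1.1001e-03 − 2.5786e-04) = 33.52 m.

33.5 m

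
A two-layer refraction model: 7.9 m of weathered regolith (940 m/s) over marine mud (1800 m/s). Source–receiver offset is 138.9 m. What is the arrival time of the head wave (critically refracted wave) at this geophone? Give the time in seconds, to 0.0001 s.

t = x/V₂ + 2h·√(V₂²−V₁²)/(V₁V₂).
√(V₂²−V₁²) = √(1800²−940²) = 1535.1 m/s; delay term = 2·7.9·1535.1/(940·1800) = 0.01433 s.
t = 138.9/1800 + 0.01433 = 0.09150 s.

0.0915 s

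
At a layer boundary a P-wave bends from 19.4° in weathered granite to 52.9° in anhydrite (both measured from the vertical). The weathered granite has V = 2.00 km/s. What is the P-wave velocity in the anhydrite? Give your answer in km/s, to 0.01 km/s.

Snell's law: sin 19.4°/V₁ = sin 52.9°/V₂.
V₂ = V₁·sin 52.9°/sin 19.4° = 2.00 × 2.4012 = 4.80 km/s.

4.80 km/s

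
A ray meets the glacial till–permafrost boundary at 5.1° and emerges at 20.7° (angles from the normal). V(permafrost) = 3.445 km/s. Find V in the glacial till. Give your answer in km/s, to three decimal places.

sin 5.1° = 0.0889; sin 20.7° = 0.3535.
V₁ = V₂·(sin θ₁/sin θ₂) = 3.445·(0.0889/0.3535) = 0.866 km/s.

0.866 km/s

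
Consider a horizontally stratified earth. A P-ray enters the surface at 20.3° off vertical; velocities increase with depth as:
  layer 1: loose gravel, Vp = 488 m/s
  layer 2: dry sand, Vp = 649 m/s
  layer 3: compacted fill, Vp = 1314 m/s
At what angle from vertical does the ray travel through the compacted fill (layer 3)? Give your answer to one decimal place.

Snell's law across each interface conserves sin θ / V, so sin θ_3 = V_3·sin θ₁/V₁.
sin θ_3 = 1314 × sin 20.3° / 488 = 0.9342.
θ_3 = 69.09° from the vertical.

69.1°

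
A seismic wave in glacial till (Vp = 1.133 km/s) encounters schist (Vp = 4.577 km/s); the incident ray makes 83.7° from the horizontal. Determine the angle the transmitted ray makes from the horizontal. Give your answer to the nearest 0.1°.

Angle from the normal: 90° − 83.7° = 6.3°.
Snell's law: sin θ₂ = (V₂/V₁)·sin θ₁ = (4.577/1.133)·sin 6.3° = 0.4433.
θ₂ = sin⁻¹(0.4433) = 26.31° (from vertical).
From the interface: 90° − 26.31° = 63.69°.

63.7°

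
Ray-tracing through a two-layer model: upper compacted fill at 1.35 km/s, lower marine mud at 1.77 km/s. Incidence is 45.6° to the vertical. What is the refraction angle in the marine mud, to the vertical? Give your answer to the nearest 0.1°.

69.5°

Snell's law: sin θ₂ = (V₂/V₁)·sin θ₁ = (1.77/1.35)·sin 45.6° = 0.9368.
θ₂ = arcsin 0.9368 = 69.51° from the normal.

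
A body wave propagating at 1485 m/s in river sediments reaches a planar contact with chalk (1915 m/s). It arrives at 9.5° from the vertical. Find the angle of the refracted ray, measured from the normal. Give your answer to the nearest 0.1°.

12.3°

sin θ₁/V₁ = sin θ₂/V₂ ⇒ sin θ₂ = 1915·sin 9.5°/1485 = 1915·0.1650/1485 = 0.2128.
θ₂ = sin⁻¹(0.2128) = 12.29° (from vertical).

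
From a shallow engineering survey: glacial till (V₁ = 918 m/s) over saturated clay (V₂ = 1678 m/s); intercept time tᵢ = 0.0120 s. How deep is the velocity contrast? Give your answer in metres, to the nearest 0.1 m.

h = tᵢ·V₁·V₂ / (2·√(V₂²−V₁²)).
√(V₂²−V₁²) = √(1678² − 918²) = 1404.6 m/s.
h = 0.012 s × 918 × 1678 / (2 × 1404.6) = 6.58 m.

6.6 m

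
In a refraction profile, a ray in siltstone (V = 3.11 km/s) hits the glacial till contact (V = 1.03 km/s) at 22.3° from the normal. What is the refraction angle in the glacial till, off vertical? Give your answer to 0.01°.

Snell's law: sin θ₂ = (V₂/V₁)·sin θ₁ = (1.03/3.11)·sin 22.3° = 0.1257.
θ₂ = arcsin 0.1257 = 7.22° from the normal.

7.22°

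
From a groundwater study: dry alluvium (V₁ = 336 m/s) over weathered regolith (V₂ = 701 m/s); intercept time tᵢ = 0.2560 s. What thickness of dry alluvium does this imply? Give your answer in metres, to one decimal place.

49.0 m

θ_c = arcsin(336/701) = 28.64°; cos θ_c = 0.8776.
tᵢ = 2h cos θ_c/V₁ ⇒ h = tᵢ·V₁/(2 cos θ_c) = 0.256·336/(2·0.8776) = 49.00 m.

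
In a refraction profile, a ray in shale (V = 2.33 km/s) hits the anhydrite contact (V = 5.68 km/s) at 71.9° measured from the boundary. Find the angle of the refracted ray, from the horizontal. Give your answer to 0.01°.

Angle from the normal: 90° − 71.9° = 18.1°.
Snell's law: sin θ₂ = (V₂/V₁)·sin θ₁ = (5.68/2.33)·sin 18.1° = 0.7574.
θ₂ = arcsin 0.7574 = 49.23° from the normal.
From the interface: 90° − 49.23° = 40.77°.

40.77°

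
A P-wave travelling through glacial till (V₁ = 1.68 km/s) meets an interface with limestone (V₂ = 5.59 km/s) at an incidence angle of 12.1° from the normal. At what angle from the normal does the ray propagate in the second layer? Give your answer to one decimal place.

44.2°

sin θ₁/V₁ = sin θ₂/V₂ ⇒ sin θ₂ = 5.59·sin 12.1°/1.68 = 5.59·0.2096/1.68 = 0.6975.
θ₂ = arcsin 0.6975 = 44.23° from the normal.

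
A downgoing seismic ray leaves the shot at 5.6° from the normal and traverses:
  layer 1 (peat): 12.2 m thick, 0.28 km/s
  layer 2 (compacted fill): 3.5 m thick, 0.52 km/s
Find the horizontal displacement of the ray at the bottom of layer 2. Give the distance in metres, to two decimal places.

1.84 m

Apply Snell's law at each interface; in layer i the horizontal offset is hᵢ·tan θᵢ.
Layer 1: θ = 5.60°; offset = 12.2·tan 5.60° = 1.1962 m.
Layer 2: sin θ = 0.52·sin 5.6°/0.28 = 0.1812, θ = 10.44°; offset = 3.5·tan 10.44° = 0.6450 m.
Total horizontal offset = 1.8412 m.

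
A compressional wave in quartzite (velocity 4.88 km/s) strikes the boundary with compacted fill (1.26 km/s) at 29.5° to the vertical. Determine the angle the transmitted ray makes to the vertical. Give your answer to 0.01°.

Snell's law: sin θ₂ = (V₂/V₁)·sin θ₁ = (1.26/4.88)·sin 29.5° = 0.1271.
θ₂ = sin⁻¹(0.1271) = 7.30° (from vertical).

7.30°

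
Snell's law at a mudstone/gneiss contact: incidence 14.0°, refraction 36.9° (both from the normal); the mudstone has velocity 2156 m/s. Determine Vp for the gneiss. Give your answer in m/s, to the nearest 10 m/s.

5350 m/s

sin 14.0° = 0.2419; sin 36.9° = 0.6004.
V₂ = V₁·(sin θ₂/sin θ₁) = 2156·(0.6004/0.2419) = 5350.93 m/s.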